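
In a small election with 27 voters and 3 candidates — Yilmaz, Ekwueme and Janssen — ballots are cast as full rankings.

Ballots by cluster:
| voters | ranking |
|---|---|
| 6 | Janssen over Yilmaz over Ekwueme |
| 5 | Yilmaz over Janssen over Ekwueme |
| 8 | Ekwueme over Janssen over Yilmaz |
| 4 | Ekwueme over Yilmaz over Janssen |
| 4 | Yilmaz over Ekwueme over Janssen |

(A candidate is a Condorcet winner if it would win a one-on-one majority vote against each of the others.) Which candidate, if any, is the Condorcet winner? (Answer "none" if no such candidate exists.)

none

Pairwise majorities:
Yilmaz vs Ekwueme: Yilmaz is ranked higher on 6+5+4 = 15 ballots, Ekwueme on 12. Yilmaz wins 15–12.
Yilmaz vs Janssen: 5+4+4 = 13 for Yilmaz, 14 for Janssen — Janssen by 14–13.
Ekwueme vs Janssen: Ekwueme is ranked higher on 8+4+4 = 16 ballots, Janssen on 11. Ekwueme wins 16–11.
Each candidate drops at least one matchup (Yilmaz loses to Janssen; Ekwueme loses to Yilmaz; Janssen loses to Ekwueme); the cycle Yilmaz > Ekwueme > Janssen > Yilmaz rules out a Condorcet winner.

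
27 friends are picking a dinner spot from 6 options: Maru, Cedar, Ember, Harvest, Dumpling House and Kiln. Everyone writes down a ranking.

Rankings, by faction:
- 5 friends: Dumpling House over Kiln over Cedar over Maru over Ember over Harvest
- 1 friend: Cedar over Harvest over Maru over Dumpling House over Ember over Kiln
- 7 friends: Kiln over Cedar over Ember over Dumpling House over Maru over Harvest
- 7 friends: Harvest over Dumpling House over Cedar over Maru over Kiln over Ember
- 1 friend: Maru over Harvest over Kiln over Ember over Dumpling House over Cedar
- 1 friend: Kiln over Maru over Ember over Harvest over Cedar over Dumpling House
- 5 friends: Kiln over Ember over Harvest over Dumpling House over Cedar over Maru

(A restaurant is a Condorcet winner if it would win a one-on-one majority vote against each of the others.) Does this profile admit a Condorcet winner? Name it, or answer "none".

Check each pair by majority over 27 ballots:
Maru vs Cedar: Cedar, 25–2.
Maru vs Ember: 5+1+7+1+1 = 15 for Maru, 12 for Ember — Maru by 15–12.
Maru vs Harvest: 14 to 13, Maru.
Maru vs Dumpling House: Dumpling House, 24–3.
Maru vs Kiln: Kiln, 18–9.
Cedar vs Ember: Cedar wins 20–7.
Cedar vs Harvest: 13 to 14, Harvest.
Cedar vs Dumpling House: Dumpling House wins 18–9.
Cedar vs Kiln: Cedar is ranked higher on 1+7 = 8 ballots, Kiln on 19. Kiln wins 19–8.
Ember vs Harvest: Ember, 18–9.
Ember vs Dumpling House: Ember is ranked higher on 7+1+1+5 = 14 ballots, Dumpling House on 13. Ember wins 14–13.
Ember–Kiln: Kiln 26–1.
Harvest–Dumpling House: Harvest 15–12.
Harvest vs Kiln: Kiln wins 18–9.
Dumpling House–Kiln: Kiln 14–13.
Kiln defeats every rival head-to-head and is the Condorcet winner.

Kiln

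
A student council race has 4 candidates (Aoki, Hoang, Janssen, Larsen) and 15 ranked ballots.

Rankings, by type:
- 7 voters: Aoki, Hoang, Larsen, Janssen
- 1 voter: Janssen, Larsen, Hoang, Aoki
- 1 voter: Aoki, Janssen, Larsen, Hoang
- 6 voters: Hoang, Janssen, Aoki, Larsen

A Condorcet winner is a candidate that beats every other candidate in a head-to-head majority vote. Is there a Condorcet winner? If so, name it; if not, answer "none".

Pairwise majorities:
Aoki–Hoang: Aoki 8–7.
Aoki vs Janssen: Aoki wins 8–7.
Aoki–Larsen: Aoki 14–1.
Hoang vs Janssen: Hoang wins 13–2.
Hoang–Larsen: Hoang 13–2.
Janssen vs Larsen: Janssen wins 8–7.
Only Aoki has no losses; Aoki is the Condorcet winner.

Aoki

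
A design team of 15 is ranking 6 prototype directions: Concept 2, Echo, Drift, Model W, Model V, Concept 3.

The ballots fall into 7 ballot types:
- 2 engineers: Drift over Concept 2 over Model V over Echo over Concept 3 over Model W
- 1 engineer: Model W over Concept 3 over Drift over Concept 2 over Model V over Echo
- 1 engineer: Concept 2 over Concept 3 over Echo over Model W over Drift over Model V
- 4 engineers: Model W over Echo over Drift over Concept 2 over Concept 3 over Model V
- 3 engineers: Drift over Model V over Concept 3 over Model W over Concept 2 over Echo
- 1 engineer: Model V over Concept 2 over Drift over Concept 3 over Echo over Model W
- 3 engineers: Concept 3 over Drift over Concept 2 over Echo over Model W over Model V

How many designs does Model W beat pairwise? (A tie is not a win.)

Model W against each rival (15 engineers):
Model W vs Concept 2: 1+4+3 = 8 for Model W, 7 for Concept 2 — Model W by 8–7.
Model W vs Echo: Model W, 8–7.
Model W vs Drift: Model W preferred on 1+1+4 = 6 ballots; Drift wins 9–6.
Model W vs Model V: 9 to 6, Model W.
Model W vs Concept 3: Concept 3, 10–5.
Model W beats Concept 2, Echo, Model V; loses to Drift, Concept 3 — 3 pairwise wins.

3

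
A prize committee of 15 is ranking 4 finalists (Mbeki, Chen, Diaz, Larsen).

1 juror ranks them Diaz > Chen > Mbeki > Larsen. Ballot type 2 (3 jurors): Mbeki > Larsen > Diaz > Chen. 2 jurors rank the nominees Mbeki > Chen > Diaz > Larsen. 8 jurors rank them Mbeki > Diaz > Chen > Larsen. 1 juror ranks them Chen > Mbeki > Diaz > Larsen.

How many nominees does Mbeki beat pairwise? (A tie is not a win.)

3

Mbeki against each rival (15 jurors):
Mbeki vs Chen: 3+2+8 = 13 for Mbeki, 2 for Chen — Mbeki by 13–2.
Mbeki vs Diaz: Mbeki preferred on 3+2+8+1 = 14 ballots; Mbeki wins 14–1.
Mbeki vs Larsen: Mbeki, 15–0.
Mbeki beats Chen, Diaz, Larsen — 3 pairwise wins.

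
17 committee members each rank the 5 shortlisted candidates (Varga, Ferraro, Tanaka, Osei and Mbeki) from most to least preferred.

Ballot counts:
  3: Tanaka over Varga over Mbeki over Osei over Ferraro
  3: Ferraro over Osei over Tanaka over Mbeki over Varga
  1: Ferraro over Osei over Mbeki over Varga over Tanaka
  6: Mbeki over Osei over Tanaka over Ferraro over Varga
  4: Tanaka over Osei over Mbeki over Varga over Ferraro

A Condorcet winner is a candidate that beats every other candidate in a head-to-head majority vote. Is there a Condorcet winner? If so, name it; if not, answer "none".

none

Check each pair by majority over 17 ballots:
Varga vs Ferraro: Ferraro, 10–7.
Varga–Tanaka: Tanaka 16–1.
Varga vs Osei: Osei, 14–3.
Varga–Mbeki: Mbeki 14–3.
Ferraro vs Tanaka: Tanaka wins 13–4.
Ferraro–Osei: Osei 13–4.
Ferraro vs Mbeki: Mbeki, 13–4.
Tanaka–Osei: Osei 10–7.
Tanaka–Mbeki: Tanaka 10–7.
Osei vs Mbeki: Mbeki, 9–8.
Each candidate drops at least one matchup (Varga loses to Ferraro; Ferraro loses to Tanaka; Tanaka loses to Osei; Osei loses to Mbeki; Mbeki loses to Tanaka); the cycle Tanaka > Mbeki > Osei > Tanaka rules out a Condorcet winner.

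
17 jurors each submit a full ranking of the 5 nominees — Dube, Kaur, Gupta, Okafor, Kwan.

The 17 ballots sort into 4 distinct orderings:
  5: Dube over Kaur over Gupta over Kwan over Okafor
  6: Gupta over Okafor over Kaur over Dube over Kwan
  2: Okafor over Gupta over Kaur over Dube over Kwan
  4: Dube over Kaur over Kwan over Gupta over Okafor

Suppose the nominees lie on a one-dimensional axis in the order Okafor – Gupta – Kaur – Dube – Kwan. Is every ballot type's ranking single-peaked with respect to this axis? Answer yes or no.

Axis positions: Okafor=1, Gupta=2, Kaur=3, Dube=4, Kwan=5.
Ballot type 1 (peak Dube at position 4): ranking walks positions 4-3-2-5-1, expanding outward from the peak — single-peaked.
Ballot type 2 (peak Gupta at position 2): ranking walks positions 2-1-3-4-5, expanding outward from the peak — single-peaked.
Ballot type 3 (peak Okafor at position 1): ranking walks positions 1-2-3-4-5, expanding outward from the peak — single-peaked.
Ballot type 4 (peak Dube at position 4): ranking walks positions 4-3-5-2-1, expanding outward from the peak — single-peaked.
Every ranking is single-peaked on this axis.

yes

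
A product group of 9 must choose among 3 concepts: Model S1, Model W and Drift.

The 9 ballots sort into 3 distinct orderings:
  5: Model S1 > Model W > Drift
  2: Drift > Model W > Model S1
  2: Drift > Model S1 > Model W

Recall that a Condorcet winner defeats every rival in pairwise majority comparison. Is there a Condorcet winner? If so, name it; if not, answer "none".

Check each pair by majority over 9 ballots:
Model S1 vs Model W: Model S1 wins 7–2.
Model S1–Drift: Model S1 5–4.
Model W vs Drift: Model W wins 5–4.
Model S1 wins every pairwise contest, so Model S1 is the Condorcet winner.

Model S1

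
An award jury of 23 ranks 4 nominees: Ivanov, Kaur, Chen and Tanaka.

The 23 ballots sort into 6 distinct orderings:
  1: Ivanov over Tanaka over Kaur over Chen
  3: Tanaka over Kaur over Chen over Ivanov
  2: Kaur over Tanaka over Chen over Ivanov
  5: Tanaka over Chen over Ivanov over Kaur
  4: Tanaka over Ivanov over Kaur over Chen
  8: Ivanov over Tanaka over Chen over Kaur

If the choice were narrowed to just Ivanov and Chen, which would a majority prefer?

Ballots ranking Ivanov above Chen: 1 + 4 + 8 = 13.
Ballots ranking Chen above Ivanov: 23 − 13 = 10.
Ivanov wins the head-to-head 13–10.

Ivanov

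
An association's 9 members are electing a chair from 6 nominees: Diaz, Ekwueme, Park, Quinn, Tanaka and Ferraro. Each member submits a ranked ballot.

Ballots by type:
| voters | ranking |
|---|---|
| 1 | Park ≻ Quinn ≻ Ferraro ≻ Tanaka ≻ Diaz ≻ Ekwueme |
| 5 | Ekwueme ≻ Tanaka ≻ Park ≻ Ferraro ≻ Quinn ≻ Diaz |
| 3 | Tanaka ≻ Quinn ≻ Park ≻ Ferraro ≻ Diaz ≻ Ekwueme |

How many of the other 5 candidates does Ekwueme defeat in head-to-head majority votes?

5

Ekwueme against each rival (9 voters):
Ekwueme vs Diaz: Ekwueme is ranked higher on 5 ballots, Diaz on 4. Ekwueme wins 5–4.
Ekwueme vs Park: 5 to 4, Ekwueme.
Ekwueme vs Quinn: Ekwueme, 5–4.
Ekwueme vs Tanaka: 5 to 4, Ekwueme.
Ekwueme vs Ferraro: 5 for Ekwueme, 4 for Ferraro — Ekwueme by 5–4.
Ekwueme beats Diaz, Park, Quinn, Tanaka, Ferraro — 5 pairwise wins.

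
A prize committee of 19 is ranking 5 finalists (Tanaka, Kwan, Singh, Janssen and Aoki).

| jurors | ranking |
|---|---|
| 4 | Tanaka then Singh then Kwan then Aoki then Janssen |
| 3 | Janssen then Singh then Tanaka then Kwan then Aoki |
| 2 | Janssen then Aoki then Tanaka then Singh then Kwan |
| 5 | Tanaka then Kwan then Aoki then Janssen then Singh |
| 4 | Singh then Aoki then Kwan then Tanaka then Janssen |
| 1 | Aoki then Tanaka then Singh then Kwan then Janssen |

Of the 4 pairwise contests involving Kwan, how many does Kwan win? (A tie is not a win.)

Kwan against each rival (19 jurors):
Kwan vs Tanaka: Kwan is ranked higher on 4 ballots, Tanaka on 15. Tanaka wins 15–4.
Kwan vs Singh: Kwan preferred on 5 ballots; Singh wins 14–5.
Kwan vs Janssen: Kwan is ranked higher on 4+5+4+1 = 14 ballots, Janssen on 5. Kwan wins 14–5.
Kwan vs Aoki: Kwan is ranked higher on 4+3+5 = 12 ballots, Aoki on 7. Kwan wins 12–7.
Kwan beats Janssen, Aoki; loses to Tanaka, Singh — 2 pairwise wins.

2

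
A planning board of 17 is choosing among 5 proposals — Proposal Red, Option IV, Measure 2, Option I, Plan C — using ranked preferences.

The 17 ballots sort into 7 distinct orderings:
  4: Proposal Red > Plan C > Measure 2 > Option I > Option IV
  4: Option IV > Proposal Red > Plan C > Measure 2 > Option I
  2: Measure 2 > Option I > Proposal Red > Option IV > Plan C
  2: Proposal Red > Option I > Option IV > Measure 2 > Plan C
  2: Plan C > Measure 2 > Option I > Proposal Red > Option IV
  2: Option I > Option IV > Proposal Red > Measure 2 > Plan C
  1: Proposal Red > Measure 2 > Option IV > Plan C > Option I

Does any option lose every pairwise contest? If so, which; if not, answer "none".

none

Pairwise majorities:
Proposal Red–Option IV: Proposal Red 11–6.
Proposal Red–Measure 2: Proposal Red 13–4.
Proposal Red vs Option I: 4+4+2+1 = 11 for Proposal Red, 6 for Option I — Proposal Red by 11–6.
Proposal Red vs Plan C: Proposal Red is ranked higher on 4+4+2+2+2+1 = 15 ballots, Plan C on 2. Proposal Red wins 15–2.
Option IV vs Measure 2: 8 to 9, Measure 2.
Option IV–Option I: Option I 12–5.
Option IV vs Plan C: Option IV is ranked higher on 4+2+2+2+1 = 11 ballots, Plan C on 6. Option IV wins 11–6.
Measure 2 vs Option I: Measure 2, 13–4.
Measure 2 vs Plan C: 2+2+2+1 = 7 for Measure 2, 10 for Plan C — Plan C by 10–7.
Option I vs Plan C: Plan C, 11–6.
Every option wins at least one matchup (Proposal Red beats Option IV; Option IV beats Plan C; Measure 2 beats Option IV; Option I beats Option IV; Plan C beats Measure 2), so there is no Condorcet loser.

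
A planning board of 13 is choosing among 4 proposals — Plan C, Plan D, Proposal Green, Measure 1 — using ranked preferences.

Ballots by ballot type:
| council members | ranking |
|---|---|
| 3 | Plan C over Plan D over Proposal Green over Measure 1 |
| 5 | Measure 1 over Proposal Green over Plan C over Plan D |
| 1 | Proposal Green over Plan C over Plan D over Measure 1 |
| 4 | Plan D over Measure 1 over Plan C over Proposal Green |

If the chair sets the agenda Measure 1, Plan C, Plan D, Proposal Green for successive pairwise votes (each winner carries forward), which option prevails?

Plan D

Round 1: Measure 1 vs Plan C — 9–4, Measure 1 advances.
Round 2: Measure 1 vs Plan D — 5–8, Plan D advances.
Round 3: Plan D vs Proposal Green — 7–6, Plan D advances.
The agenda winner is Plan D.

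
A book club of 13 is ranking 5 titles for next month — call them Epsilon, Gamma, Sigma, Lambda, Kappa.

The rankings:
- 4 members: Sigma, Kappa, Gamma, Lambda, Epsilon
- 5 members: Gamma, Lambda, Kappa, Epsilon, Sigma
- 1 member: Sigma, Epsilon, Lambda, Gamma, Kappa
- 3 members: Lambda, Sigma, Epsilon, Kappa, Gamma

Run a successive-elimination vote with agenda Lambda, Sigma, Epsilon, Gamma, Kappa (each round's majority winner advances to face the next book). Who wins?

Kappa

Round 1: Lambda vs Sigma — 8–5, Lambda advances.
Round 2: Lambda vs Epsilon — 12–1, Lambda advances.
Round 3: Lambda vs Gamma — 4–9, Gamma advances.
Round 4: Gamma vs Kappa — 6–7, Kappa advances.
Kappa survives the agenda.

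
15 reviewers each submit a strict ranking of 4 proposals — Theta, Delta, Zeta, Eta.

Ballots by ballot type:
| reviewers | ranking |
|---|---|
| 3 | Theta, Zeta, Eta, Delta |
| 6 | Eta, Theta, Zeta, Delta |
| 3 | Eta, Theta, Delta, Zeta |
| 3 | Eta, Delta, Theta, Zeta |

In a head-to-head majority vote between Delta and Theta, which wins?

Theta

Ballots ranking Delta above Theta: 3.
Ballots ranking Theta above Delta: 15 − 3 = 12.
Theta wins the head-to-head 12–3.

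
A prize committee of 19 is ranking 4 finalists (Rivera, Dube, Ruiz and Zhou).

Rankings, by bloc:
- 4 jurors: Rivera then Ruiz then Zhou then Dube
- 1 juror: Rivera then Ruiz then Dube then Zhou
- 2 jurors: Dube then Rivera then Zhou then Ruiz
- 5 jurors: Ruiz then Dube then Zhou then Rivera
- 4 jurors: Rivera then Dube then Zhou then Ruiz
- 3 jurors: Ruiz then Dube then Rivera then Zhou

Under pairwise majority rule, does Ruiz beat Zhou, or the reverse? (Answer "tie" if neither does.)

Ruiz

Ballots ranking Ruiz above Zhou: 4 + 1 + 5 + 3 = 13.
Ballots ranking Zhou above Ruiz: 19 − 13 = 6.
Ruiz wins the head-to-head 13–6.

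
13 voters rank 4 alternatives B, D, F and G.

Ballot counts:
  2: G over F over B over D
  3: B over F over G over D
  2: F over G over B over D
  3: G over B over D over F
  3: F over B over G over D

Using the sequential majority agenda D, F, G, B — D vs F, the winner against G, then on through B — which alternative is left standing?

F

Round 1: D vs F — 3–10, F advances.
Round 2: F vs G — 8–5, F advances.
Round 3: F vs B — 7–6, F advances.
The agenda winner is F.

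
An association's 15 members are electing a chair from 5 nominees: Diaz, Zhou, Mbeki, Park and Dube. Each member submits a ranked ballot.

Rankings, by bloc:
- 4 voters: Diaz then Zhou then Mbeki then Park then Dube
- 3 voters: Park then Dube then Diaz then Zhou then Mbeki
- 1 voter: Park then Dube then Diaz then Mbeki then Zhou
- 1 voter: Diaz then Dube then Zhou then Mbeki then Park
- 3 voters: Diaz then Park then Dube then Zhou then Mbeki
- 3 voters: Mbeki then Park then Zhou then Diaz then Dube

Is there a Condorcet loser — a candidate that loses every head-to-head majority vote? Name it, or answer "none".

none

Pairwise majorities:
Diaz vs Zhou: Diaz wins 12–3.
Diaz vs Mbeki: Diaz, 12–3.
Diaz vs Park: Diaz wins 8–7.
Diaz vs Dube: Diaz wins 11–4.
Zhou vs Mbeki: Zhou preferred on 4+3+1+3 = 11 ballots; Zhou wins 11–4.
Zhou vs Park: Park, 10–5.
Zhou vs Dube: Dube, 8–7.
Mbeki vs Park: Mbeki, 8–7.
Mbeki vs Dube: Mbeki is ranked higher on 4+3 = 7 ballots, Dube on 8. Dube wins 8–7.
Park vs Dube: Park, 14–1.
Each candidate has at least one pairwise win (Diaz beats Zhou; Zhou beats Mbeki; Mbeki beats Park; Park beats Zhou; Dube beats Zhou) — no Condorcet loser.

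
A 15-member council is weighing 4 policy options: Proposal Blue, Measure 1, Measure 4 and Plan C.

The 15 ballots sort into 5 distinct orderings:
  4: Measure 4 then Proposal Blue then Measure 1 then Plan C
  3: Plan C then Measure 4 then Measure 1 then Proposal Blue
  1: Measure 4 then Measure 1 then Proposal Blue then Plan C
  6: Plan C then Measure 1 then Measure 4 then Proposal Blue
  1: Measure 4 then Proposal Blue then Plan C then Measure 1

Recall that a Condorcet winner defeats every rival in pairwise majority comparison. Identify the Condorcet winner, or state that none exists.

Check each pair by majority over 15 ballots:
Proposal Blue vs Measure 1: Measure 1, 10–5.
Proposal Blue vs Measure 4: Proposal Blue is ranked higher on 0 ballots, Measure 4 on 15. Measure 4 wins 15–0.
Proposal Blue vs Plan C: Plan C wins 9–6.
Measure 1 vs Measure 4: 6 for Measure 1, 9 for Measure 4 — Measure 4 by 9–6.
Measure 1–Plan C: Plan C 10–5.
Measure 4 vs Plan C: Plan C, 9–6.
Plan C beats each of Proposal Blue, Measure 1, Measure 4 — Plan C is the Condorcet winner.

Plan C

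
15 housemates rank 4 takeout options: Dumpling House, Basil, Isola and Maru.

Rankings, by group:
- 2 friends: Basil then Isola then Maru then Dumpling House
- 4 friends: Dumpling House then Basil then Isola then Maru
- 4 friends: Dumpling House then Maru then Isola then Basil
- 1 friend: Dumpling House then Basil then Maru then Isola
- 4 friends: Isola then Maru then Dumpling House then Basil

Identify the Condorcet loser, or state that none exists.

Basil

Pairwise majorities:
Dumpling House–Basil: Dumpling House 13–2.
Dumpling House vs Isola: Dumpling House wins 9–6.
Dumpling House vs Maru: Dumpling House, 9–6.
Basil vs Isola: Isola, 8–7.
Basil vs Maru: Basil is ranked higher on 2+4+1 = 7 ballots, Maru on 8. Maru wins 8–7.
Isola vs Maru: Isola, 10–5.
Only Basil has no wins; Basil is the Condorcet loser.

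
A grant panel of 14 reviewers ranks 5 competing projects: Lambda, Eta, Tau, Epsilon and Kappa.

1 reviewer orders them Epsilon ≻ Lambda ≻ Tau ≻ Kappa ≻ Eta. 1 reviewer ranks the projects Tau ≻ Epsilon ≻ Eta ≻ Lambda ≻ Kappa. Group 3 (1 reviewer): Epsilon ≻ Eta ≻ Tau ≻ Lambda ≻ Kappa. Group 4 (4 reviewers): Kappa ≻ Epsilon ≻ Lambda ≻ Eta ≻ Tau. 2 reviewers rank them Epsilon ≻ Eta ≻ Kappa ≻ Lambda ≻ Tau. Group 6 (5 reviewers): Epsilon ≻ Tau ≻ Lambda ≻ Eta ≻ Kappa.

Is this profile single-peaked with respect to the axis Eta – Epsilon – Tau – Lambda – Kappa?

Axis positions: Eta=1, Epsilon=2, Tau=3, Lambda=4, Kappa=5.
Group 1: ranking walks positions 2-4-3-5-1; Lambda is ranked above Tau even though Tau lies between Lambda and the peak Epsilon on the axis — preferences dip and rise again. Not single-peaked.
Group 2 (peak Tau at position 3): ranking walks positions 3-2-1-4-5, expanding outward from the peak — single-peaked.
Group 3 (peak Epsilon at position 2): ranking walks positions 2-1-3-4-5, expanding outward from the peak — single-peaked.
Group 4: ranking walks positions 5-2-4-1-3; Epsilon is ranked above Lambda even though Lambda lies between Epsilon and the peak Kappa on the axis — preferences dip and rise again. Not single-peaked.
Group 5: ranking walks positions 2-1-5-4-3; Kappa is ranked above Tau even though Tau lies between Kappa and the peak Epsilon on the axis — preferences dip and rise again. Not single-peaked.
Group 6 (peak Epsilon at position 2): ranking walks positions 2-3-4-1-5, expanding outward from the peak — single-peaked.
Group 1 violates single-peakedness, so the profile is not single-peaked on this axis.

no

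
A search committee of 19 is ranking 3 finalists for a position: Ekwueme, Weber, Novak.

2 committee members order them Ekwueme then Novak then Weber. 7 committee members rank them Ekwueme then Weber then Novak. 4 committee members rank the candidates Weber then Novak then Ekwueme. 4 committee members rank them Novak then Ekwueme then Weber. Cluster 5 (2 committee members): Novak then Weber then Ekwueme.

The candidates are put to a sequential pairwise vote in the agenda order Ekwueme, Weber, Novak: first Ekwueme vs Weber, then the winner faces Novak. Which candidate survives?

Novak

Round 1: Ekwueme vs Weber — 13–6, Ekwueme advances.
Round 2: Ekwueme vs Novak — 9–10, Novak advances.
Novak survives the agenda.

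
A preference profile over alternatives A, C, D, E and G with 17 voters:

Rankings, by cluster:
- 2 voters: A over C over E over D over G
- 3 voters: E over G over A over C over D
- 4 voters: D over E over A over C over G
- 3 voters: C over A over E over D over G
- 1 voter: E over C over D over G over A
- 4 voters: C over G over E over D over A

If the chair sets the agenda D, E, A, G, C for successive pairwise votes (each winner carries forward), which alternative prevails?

Round 1: D vs E — 4–13, E advances.
Round 2: E vs A — 12–5, E advances.
Round 3: E vs G — 13–4, E advances.
Round 4: E vs C — 8–9, C advances.
C survives the agenda.

C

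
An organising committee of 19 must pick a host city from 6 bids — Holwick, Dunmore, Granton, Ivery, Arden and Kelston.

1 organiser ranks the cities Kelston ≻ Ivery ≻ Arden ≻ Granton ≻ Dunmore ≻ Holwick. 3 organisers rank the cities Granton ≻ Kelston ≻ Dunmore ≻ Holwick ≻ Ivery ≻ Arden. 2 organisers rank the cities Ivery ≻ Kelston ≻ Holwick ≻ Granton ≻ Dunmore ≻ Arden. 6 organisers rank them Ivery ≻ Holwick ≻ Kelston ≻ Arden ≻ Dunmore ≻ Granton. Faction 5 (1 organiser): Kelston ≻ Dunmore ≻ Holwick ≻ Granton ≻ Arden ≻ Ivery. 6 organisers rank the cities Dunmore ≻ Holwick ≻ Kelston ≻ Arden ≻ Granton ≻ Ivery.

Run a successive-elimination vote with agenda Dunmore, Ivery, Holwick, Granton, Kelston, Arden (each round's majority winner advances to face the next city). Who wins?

Kelston

Round 1: Dunmore vs Ivery — 10–9, Dunmore advances.
Round 2: Dunmore vs Holwick — 11–8, Dunmore advances.
Round 3: Dunmore vs Granton — 13–6, Dunmore advances.
Round 4: Dunmore vs Kelston — 6–13, Kelston advances.
Round 5: Kelston vs Arden — 19–0, Kelston advances.
The agenda winner is Kelston.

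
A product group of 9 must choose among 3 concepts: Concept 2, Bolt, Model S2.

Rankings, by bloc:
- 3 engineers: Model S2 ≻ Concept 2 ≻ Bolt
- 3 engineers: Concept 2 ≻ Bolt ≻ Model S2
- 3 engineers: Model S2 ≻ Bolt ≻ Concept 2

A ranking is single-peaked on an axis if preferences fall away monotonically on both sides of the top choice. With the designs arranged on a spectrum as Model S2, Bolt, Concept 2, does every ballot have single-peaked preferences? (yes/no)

no

Axis positions: Model S2=1, Bolt=2, Concept 2=3.
Bloc 1: ranking walks positions 1-3-2; Concept 2 is ranked above Bolt even though Bolt lies between Concept 2 and the peak Model S2 on the axis — preferences dip and rise again. Not single-peaked.
Bloc 2 (peak Concept 2 at position 3): ranking walks positions 3-2-1, expanding outward from the peak — single-peaked.
Bloc 3 (peak Model S2 at position 1): ranking walks positions 1-2-3, expanding outward from the peak — single-peaked.
Bloc 1 violates single-peakedness, so the profile is not single-peaked on this axis.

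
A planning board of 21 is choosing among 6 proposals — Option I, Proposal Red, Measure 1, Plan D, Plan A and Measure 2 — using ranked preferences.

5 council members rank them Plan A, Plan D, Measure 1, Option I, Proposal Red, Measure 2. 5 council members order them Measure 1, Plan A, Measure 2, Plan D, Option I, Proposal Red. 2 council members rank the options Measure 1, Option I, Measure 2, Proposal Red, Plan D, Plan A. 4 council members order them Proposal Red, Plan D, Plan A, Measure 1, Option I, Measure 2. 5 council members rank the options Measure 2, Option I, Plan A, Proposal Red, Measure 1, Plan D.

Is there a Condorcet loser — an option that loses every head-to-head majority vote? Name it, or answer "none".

none

Head-to-head results (21 council members):
Option I–Proposal Red: Option I 17–4.
Option I vs Measure 1: Measure 1, 16–5.
Option I vs Plan D: Option I preferred on 2+5 = 7 ballots; Plan D wins 14–7.
Option I vs Plan A: Plan A wins 14–7.
Option I vs Measure 2: 11 to 10, Option I.
Proposal Red vs Measure 1: Proposal Red is ranked higher on 4+5 = 9 ballots, Measure 1 on 12. Measure 1 wins 12–9.
Proposal Red vs Plan D: 11 to 10, Proposal Red.
Proposal Red vs Plan A: 6 to 15, Plan A.
Proposal Red–Measure 2: Measure 2 12–9.
Measure 1 vs Plan D: Measure 1, 12–9.
Measure 1 vs Plan A: Plan A wins 14–7.
Measure 1 vs Measure 2: Measure 1 preferred on 5+5+2+4 = 16 ballots; Measure 1 wins 16–5.
Plan D vs Plan A: 6 to 15, Plan A.
Plan D–Measure 2: Measure 2 12–9.
Plan A vs Measure 2: Plan A preferred on 5+5+4 = 14 ballots; Plan A wins 14–7.
Every option wins at least one matchup (Option I beats Proposal Red; Proposal Red beats Plan D; Measure 1 beats Option I; Plan D beats Option I; Plan A beats Option I; Measure 2 beats Proposal Red), so there is no Condorcet loser.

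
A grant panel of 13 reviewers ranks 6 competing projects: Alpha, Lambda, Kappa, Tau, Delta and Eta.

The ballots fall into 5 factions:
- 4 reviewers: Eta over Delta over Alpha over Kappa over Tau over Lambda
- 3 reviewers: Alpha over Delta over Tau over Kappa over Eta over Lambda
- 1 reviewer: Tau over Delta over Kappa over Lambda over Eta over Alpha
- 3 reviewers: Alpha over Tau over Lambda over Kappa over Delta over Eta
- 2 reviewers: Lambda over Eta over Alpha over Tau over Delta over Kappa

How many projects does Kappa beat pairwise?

Kappa against each rival (13 reviewers):
Kappa vs Alpha: Alpha, 12–1.
Kappa vs Lambda: 4+3+1 = 8 for Kappa, 5 for Lambda — Kappa by 8–5.
Kappa vs Tau: 4 for Kappa, 9 for Tau — Tau by 9–4.
Kappa vs Delta: Kappa preferred on 3 ballots; Delta wins 10–3.
Kappa vs Eta: Kappa preferred on 3+1+3 = 7 ballots; Kappa wins 7–6.
Kappa beats Lambda, Eta; loses to Alpha, Tau, Delta — 2 pairwise wins.

2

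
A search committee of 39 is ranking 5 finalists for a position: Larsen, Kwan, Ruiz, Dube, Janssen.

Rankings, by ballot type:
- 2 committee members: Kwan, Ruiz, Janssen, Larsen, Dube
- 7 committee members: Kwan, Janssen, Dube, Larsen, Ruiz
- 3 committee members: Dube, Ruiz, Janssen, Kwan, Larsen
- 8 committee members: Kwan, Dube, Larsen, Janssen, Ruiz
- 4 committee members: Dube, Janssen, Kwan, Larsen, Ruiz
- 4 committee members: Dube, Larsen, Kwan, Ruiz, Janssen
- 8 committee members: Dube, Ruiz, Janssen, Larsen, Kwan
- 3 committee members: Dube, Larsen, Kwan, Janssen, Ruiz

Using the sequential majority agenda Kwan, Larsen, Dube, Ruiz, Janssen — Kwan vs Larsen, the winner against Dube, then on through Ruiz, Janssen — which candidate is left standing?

Round 1: Kwan vs Larsen — 24–15, Kwan advances.
Round 2: Kwan vs Dube — 17–22, Dube advances.
Round 3: Dube vs Ruiz — 37–2, Dube advances.
Round 4: Dube vs Janssen — 30–9, Dube advances.
Dube survives the agenda.

Dube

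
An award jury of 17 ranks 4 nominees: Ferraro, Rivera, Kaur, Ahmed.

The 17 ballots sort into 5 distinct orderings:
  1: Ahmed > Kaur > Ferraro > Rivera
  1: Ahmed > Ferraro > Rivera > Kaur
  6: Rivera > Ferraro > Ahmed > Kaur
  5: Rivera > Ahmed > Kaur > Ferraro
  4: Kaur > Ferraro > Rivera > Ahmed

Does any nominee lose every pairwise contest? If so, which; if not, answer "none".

Pairwise majorities:
Ferraro vs Rivera: Ferraro is ranked higher on 1+1+4 = 6 ballots, Rivera on 11. Rivera wins 11–6.
Ferraro vs Kaur: 1+6 = 7 for Ferraro, 10 for Kaur — Kaur by 10–7.
Ferraro vs Ahmed: Ferraro, 10–7.
Rivera vs Kaur: Rivera, 12–5.
Rivera vs Ahmed: Rivera preferred on 6+5+4 = 15 ballots; Rivera wins 15–2.
Kaur–Ahmed: Ahmed 13–4.
Each nominee has at least one pairwise win (Ferraro beats Ahmed; Rivera beats Ferraro; Kaur beats Ferraro; Ahmed beats Kaur) — no Condorcet loser.

none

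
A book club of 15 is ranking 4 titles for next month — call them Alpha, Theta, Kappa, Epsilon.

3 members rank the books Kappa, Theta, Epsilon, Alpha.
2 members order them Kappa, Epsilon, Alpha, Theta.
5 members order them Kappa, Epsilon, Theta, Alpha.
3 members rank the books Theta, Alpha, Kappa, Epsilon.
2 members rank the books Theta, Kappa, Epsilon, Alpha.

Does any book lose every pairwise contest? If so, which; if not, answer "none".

Head-to-head results (15 members):
Alpha vs Theta: 2 for Alpha, 13 for Theta — Theta by 13–2.
Alpha vs Kappa: 3 for Alpha, 12 for Kappa — Kappa by 12–3.
Alpha vs Epsilon: Alpha preferred on 3 ballots; Epsilon wins 12–3.
Theta vs Kappa: Theta preferred on 3+2 = 5 ballots; Kappa wins 10–5.
Theta vs Epsilon: Theta is ranked higher on 3+3+2 = 8 ballots, Epsilon on 7. Theta wins 8–7.
Kappa vs Epsilon: 15 to 0, Kappa.
Only Alpha has no wins; Alpha is the Condorcet loser.

Alpha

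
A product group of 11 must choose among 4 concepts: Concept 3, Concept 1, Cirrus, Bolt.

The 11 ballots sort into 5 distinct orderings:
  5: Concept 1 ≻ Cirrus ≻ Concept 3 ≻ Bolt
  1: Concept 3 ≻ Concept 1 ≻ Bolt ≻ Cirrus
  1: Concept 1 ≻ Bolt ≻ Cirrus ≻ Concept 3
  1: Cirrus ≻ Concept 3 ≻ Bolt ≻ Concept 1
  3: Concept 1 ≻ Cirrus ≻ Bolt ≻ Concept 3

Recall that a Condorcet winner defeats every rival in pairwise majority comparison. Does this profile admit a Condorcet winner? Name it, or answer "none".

Concept 1

Head-to-head results (11 engineers):
Concept 3 vs Concept 1: Concept 3 preferred on 1+1 = 2 ballots; Concept 1 wins 9–2.
Concept 3 vs Cirrus: Concept 3 preferred on 1 ballot; Cirrus wins 10–1.
Concept 3 vs Bolt: 5+1+1 = 7 for Concept 3, 4 for Bolt — Concept 3 by 7–4.
Concept 1 vs Cirrus: 5+1+1+3 = 10 for Concept 1, 1 for Cirrus — Concept 1 by 10–1.
Concept 1 vs Bolt: Concept 1 preferred on 5+1+1+3 = 10 ballots; Concept 1 wins 10–1.
Cirrus vs Bolt: Cirrus preferred on 5+1+3 = 9 ballots; Cirrus wins 9–2.
Concept 1 wins every pairwise contest, so Concept 1 is the Condorcet winner.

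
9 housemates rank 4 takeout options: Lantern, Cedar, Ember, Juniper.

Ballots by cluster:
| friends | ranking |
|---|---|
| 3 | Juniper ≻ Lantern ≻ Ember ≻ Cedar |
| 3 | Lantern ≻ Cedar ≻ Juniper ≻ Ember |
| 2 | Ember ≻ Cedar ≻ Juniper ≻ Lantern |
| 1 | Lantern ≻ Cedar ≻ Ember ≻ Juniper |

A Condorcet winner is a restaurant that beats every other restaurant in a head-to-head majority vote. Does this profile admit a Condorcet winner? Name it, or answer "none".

none

Head-to-head results (9 friends):
Lantern vs Cedar: 3+3+1 = 7 for Lantern, 2 for Cedar — Lantern by 7–2.
Lantern vs Ember: Lantern is ranked higher on 3+3+1 = 7 ballots, Ember on 2. Lantern wins 7–2.
Lantern vs Juniper: Juniper, 5–4.
Cedar vs Ember: Ember wins 5–4.
Cedar vs Juniper: Cedar is ranked higher on 3+2+1 = 6 ballots, Juniper on 3. Cedar wins 6–3.
Ember vs Juniper: Ember preferred on 2+1 = 3 ballots; Juniper wins 6–3.
No restaurant is unbeaten: Lantern loses to Juniper; Cedar loses to Lantern; Ember loses to Lantern; Juniper loses to Cedar. In particular Lantern beats Cedar beats Juniper beats Lantern is a majority cycle — no Condorcet winner exists.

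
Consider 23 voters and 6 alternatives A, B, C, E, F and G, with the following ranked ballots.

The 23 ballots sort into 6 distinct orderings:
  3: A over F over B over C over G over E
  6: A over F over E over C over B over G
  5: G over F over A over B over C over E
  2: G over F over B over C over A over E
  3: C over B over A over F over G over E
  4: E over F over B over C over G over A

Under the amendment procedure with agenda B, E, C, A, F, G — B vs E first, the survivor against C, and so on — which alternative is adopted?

A

Round 1: B vs E — 13–10, B advances.
Round 2: B vs C — 14–9, B advances.
Round 3: B vs A — 9–14, A advances.
Round 4: A vs F — 12–11, A advances.
Round 5: A vs G — 12–11, A advances.
A survives the agenda.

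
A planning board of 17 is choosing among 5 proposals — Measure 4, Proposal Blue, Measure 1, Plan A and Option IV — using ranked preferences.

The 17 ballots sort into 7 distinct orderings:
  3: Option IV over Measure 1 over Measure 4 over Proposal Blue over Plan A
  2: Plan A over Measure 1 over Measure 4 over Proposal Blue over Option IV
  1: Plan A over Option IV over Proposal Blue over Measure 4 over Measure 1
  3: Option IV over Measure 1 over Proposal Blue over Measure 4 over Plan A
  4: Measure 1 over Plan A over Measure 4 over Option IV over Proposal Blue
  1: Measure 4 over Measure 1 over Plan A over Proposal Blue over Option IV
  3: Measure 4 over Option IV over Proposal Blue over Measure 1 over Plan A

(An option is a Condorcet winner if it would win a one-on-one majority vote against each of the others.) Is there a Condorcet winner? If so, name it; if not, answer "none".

Head-to-head results (17 council members):
Measure 4 vs Proposal Blue: Measure 4 preferred on 3+2+4+1+3 = 13 ballots; Measure 4 wins 13–4.
Measure 4 vs Measure 1: 1+1+3 = 5 for Measure 4, 12 for Measure 1 — Measure 1 by 12–5.
Measure 4 vs Plan A: 10 to 7, Measure 4.
Measure 4 vs Option IV: Measure 4 is ranked higher on 2+4+1+3 = 10 ballots, Option IV on 7. Measure 4 wins 10–7.
Proposal Blue vs Measure 1: Proposal Blue preferred on 1+3 = 4 ballots; Measure 1 wins 13–4.
Proposal Blue vs Plan A: 9 to 8, Proposal Blue.
Proposal Blue vs Option IV: Proposal Blue is ranked higher on 2+1 = 3 ballots, Option IV on 14. Option IV wins 14–3.
Measure 1 vs Plan A: Measure 1 preferred on 3+3+4+1+3 = 14 ballots; Measure 1 wins 14–3.
Measure 1 vs Option IV: Measure 1 preferred on 2+4+1 = 7 ballots; Option IV wins 10–7.
Plan A vs Option IV: Plan A is ranked higher on 2+1+4+1 = 8 ballots, Option IV on 9. Option IV wins 9–8.
Every option loses at least once (Measure 4 loses to Measure 1; Proposal Blue loses to Measure 4; Measure 1 loses to Option IV; Plan A loses to Measure 4; Option IV loses to Measure 4). The majority relation contains the cycle Measure 4 → Option IV → Measure 1 → Measure 4, so there is no Condorcet winner.

none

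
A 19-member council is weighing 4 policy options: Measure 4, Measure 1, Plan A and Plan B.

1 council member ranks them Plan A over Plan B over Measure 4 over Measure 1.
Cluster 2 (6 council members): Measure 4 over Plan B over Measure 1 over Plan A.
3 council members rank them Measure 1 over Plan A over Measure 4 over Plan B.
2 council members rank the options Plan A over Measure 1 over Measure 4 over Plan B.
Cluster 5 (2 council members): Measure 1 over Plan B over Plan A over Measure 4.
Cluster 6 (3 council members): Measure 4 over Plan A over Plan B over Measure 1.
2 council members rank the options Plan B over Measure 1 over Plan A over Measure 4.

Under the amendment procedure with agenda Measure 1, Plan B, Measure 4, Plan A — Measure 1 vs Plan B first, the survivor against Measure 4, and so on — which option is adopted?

Round 1: Measure 1 vs Plan B — 7–12, Plan B advances.
Round 2: Plan B vs Measure 4 — 5–14, Measure 4 advances.
Round 3: Measure 4 vs Plan A — 9–10, Plan A advances.
The agenda winner is Plan A.

Plan A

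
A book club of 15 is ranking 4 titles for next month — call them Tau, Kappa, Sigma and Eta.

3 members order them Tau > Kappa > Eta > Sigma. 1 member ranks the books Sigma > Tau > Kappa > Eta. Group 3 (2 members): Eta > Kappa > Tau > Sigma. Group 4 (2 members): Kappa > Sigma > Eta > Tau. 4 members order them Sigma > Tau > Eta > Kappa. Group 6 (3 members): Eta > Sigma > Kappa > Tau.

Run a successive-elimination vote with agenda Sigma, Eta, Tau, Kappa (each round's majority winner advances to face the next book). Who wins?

Tau

Round 1: Sigma vs Eta — 7–8, Eta advances.
Round 2: Eta vs Tau — 7–8, Tau advances.
Round 3: Tau vs Kappa — 8–7, Tau advances.
Tau survives the agenda.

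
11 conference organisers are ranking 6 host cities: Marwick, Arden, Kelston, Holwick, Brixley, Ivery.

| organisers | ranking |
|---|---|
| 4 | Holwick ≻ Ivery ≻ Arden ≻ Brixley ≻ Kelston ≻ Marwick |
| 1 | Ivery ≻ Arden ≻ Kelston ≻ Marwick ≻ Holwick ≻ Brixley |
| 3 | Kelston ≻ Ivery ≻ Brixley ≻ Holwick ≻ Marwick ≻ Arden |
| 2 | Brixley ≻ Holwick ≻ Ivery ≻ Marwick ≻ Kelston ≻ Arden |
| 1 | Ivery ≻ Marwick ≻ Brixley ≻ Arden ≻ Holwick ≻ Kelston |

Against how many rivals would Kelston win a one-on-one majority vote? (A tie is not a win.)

1

Kelston against each rival (11 organisers):
Kelston vs Marwick: 8 to 3, Kelston.
Kelston vs Arden: Arden wins 6–5.
Kelston vs Holwick: Kelston is ranked higher on 1+3 = 4 ballots, Holwick on 7. Holwick wins 7–4.
Kelston vs Brixley: Brixley, 7–4.
Kelston vs Ivery: Ivery, 8–3.
Kelston beats Marwick; loses to Arden, Holwick, Brixley, Ivery — 1 pairwise win.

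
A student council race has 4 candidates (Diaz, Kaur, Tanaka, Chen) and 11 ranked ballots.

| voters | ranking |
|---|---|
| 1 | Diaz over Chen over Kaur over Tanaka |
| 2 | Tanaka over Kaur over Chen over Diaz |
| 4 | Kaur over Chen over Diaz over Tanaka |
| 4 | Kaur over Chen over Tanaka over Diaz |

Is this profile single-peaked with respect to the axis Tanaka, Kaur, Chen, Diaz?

yes

Axis positions: Tanaka=1, Kaur=2, Chen=3, Diaz=4.
Group 1 (peak Diaz at position 4): ranking walks positions 4-3-2-1, expanding outward from the peak — single-peaked.
Group 2 (peak Tanaka at position 1): ranking walks positions 1-2-3-4, expanding outward from the peak — single-peaked.
Group 3 (peak Kaur at position 2): ranking walks positions 2-3-4-1, expanding outward from the peak — single-peaked.
Group 4 (peak Kaur at position 2): ranking walks positions 2-3-1-4, expanding outward from the peak — single-peaked.
Every ranking is single-peaked on this axis.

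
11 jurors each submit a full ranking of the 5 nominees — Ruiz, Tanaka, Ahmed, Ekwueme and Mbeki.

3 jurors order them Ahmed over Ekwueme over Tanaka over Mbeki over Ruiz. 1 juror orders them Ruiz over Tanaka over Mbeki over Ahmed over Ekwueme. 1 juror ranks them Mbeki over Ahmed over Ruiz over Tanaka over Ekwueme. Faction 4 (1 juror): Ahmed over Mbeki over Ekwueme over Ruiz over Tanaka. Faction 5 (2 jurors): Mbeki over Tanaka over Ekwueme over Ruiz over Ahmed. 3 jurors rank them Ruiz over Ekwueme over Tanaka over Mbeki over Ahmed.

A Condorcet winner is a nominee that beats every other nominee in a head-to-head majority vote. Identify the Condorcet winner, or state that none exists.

Pairwise majorities:
Ruiz vs Tanaka: Ruiz, 6–5.
Ruiz–Ahmed: Ruiz 6–5.
Ruiz vs Ekwueme: Ekwueme, 6–5.
Ruiz–Mbeki: Mbeki 7–4.
Tanaka vs Ahmed: Tanaka, 6–5.
Tanaka vs Ekwueme: Ekwueme wins 7–4.
Tanaka–Mbeki: Tanaka 7–4.
Ahmed vs Ekwueme: Ahmed wins 6–5.
Ahmed vs Mbeki: Mbeki, 7–4.
Ekwueme vs Mbeki: Ekwueme wins 6–5.
No nominee is unbeaten: Ruiz loses to Ekwueme; Tanaka loses to Ruiz; Ahmed loses to Ruiz; Ekwueme loses to Ahmed; Mbeki loses to Tanaka. In particular Ruiz → Tanaka → Mbeki → Ruiz is a majority cycle — no Condorcet winner exists.

none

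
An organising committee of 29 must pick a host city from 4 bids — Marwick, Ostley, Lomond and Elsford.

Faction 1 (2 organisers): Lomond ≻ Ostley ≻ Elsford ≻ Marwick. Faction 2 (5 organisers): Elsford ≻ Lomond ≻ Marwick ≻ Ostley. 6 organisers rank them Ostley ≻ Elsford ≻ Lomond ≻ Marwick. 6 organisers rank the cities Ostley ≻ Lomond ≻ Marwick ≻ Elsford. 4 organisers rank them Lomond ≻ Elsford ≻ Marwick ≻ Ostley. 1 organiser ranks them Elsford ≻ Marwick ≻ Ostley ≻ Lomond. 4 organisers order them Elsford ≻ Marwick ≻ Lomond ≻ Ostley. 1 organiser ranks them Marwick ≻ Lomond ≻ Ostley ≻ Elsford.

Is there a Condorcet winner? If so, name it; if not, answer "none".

none

Head-to-head results (29 organisers):
Marwick–Ostley: Marwick 15–14.
Marwick vs Lomond: Marwick preferred on 1+4+1 = 6 ballots; Lomond wins 23–6.
Marwick vs Elsford: Elsford, 22–7.
Ostley vs Lomond: 13 to 16, Lomond.
Ostley vs Elsford: Ostley wins 15–14.
Lomond vs Elsford: 13 to 16, Elsford.
Each city drops at least one matchup (Marwick loses to Lomond; Ostley loses to Marwick; Lomond loses to Elsford; Elsford loses to Ostley); the cycle Marwick → Ostley → Elsford → Marwick rules out a Condorcet winner.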